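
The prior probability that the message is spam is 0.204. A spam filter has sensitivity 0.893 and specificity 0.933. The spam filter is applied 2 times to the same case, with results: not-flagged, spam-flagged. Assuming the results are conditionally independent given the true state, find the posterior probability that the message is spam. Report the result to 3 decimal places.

Posterior P(H) ≈ 0.281

With H the event that the message is spam, the joint likelihood of the observed sequence is P(data|H) = 0.107·0.893 = 0.095551 and P(data|¬H) = 0.933·0.067 = 0.062511.
Bayes: P(H|data) = 0.204·0.095551 / (0.204·0.095551 + 0.796·0.062511) = 0.019492/0.069251 = 0.2815.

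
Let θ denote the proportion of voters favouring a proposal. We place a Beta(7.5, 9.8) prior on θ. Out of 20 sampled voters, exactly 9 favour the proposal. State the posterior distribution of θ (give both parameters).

Posterior: Beta(16.5, 20.8)

The binomial likelihood is conjugate to the Beta prior: with 9 successes and 11 failures, the posterior is Beta(7.5+9, 9.8+11) = Beta(16.5, 20.8).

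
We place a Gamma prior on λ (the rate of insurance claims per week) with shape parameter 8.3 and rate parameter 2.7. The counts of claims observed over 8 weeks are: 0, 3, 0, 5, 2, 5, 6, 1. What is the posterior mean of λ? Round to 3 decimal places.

The Poisson likelihood adds the total count to the shape and the number of exposure periods to the rate. Here ∑xᵢ = 22 and n = 8, so shape 8.3→30.3 and rate 2.7→10.7.
E[λ | data] = 30.3/10.7 = 2.832.

Posterior mean ≈ 2.832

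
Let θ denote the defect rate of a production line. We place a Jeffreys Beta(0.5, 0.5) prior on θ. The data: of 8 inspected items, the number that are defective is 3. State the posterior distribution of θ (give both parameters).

Posterior: Beta(3.5, 5.5)

The binomial likelihood is conjugate to the Beta prior: with 3 successes and 5 failures, the posterior is Beta(0.5+3, 0.5+5) = Beta(3.5, 5.5).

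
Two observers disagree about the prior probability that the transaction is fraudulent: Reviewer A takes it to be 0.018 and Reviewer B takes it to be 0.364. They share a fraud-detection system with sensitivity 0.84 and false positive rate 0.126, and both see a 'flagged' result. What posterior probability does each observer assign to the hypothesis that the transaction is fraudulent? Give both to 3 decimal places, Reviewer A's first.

The likelihood ratio for a 'flagged' result is 0.84/0.126 = 6.6667.
Reviewer A: prior odds 0.018/0.982 = 0.018330; posterior odds 0.12220; posterior probability 0.109.
Reviewer B: prior odds 0.364/0.636 = 0.57233; posterior odds 3.8155; posterior probability 0.792.

Reviewer A: 0.109; Reviewer B: 0.792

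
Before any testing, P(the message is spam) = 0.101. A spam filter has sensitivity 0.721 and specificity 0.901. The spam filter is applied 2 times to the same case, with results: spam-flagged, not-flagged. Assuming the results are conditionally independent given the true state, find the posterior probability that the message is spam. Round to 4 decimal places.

Posterior P(H) ≈ 0.2021

Let H be the event that the message is spam; start with P(H) = 0.101. P('spam-flagged'|H) = 0.721, P('spam-flagged'|¬H) = 0.099.
Update on result 1 ('spam-flagged'): P(H) ← 0.721·0.1010 / (0.721·0.1010 + 0.099·0.8990) = 0.072821/0.16182 = 0.4500.
Update on result 2 ('not-flagged'): P(H) ← 0.279·0.4500 / (0.279·0.4500 + 0.901·0.5500) = 0.12555/0.62110 = 0.2021.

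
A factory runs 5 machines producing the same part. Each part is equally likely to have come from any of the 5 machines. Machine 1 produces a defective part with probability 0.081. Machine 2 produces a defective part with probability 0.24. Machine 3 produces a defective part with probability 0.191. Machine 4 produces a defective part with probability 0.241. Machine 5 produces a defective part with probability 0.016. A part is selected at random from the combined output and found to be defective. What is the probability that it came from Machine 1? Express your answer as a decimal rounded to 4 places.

P(defective|M1) = 0.081; P(defective|M2) = 0.24; P(defective|M3) = 0.191; P(defective|M4) = 0.241; P(defective|M5) = 0.016.
Prior × likelihood for each source: 0.2·0.081=0.01620, 0.2·0.24=0.04800, 0.2·0.191=0.03820, 0.2·0.241=0.04820, 0.2·0.016=0.003200. Summing gives P(defective) = 0.15380.
P(Machine 1 | defective) = 0.01620 / 0.15380 = 0.1053.

Posterior probability ≈ 0.1053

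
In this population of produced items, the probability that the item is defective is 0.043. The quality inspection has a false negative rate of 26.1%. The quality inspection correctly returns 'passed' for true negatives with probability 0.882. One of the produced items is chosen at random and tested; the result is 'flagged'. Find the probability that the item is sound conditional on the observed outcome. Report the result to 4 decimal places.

Write H for 'the item is defective'. Prior odds H:¬H = 0.043/0.957 = 0.044932. For the 'flagged' outcome, the likelihood ratio is 0.739/0.118 = 6.2627.
Posterior odds = 0.044932 × 6.2627 = 0.28140, so P(H|E) = 0.28140/(1+0.28140) = 0.2196. Then P(¬H|E) = 1 − 0.2196 = 0.7804.

P(¬H | E) ≈ 0.7804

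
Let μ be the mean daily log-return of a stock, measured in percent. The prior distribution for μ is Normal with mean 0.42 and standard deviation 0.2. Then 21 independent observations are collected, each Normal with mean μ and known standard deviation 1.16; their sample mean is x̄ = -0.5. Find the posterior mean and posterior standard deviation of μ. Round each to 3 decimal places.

Posterior mean ≈ 0.066; posterior SD ≈ 0.157

Prior precision 1/τ₀² = 1/0.2² = 25.0000; data precision n/σ² = 21/1.16² = 15.6064.
Posterior precision = 25.0000 + 15.6064 = 40.6064, giving posterior SD = 1/√40.6064 = 0.157.
Posterior mean = (25.0000·0.42 + 15.6064·-0.5) / 40.6064 = 0.066.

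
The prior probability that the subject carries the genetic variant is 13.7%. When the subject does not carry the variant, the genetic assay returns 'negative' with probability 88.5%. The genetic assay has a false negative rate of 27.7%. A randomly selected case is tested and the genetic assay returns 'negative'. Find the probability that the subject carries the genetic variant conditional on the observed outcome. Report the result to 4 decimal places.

Write H for 'the subject carries the genetic variant'. Prior odds H:¬H = 0.137/0.863 = 0.15875. For the 'negative' outcome, the likelihood ratio is 0.277/0.885 = 0.31299.
Posterior odds = 0.15875 × 0.31299 = 0.049687, so P(H|E) = 0.049687/(1+0.049687) = 0.0473.

P(H | E) ≈ 0.0473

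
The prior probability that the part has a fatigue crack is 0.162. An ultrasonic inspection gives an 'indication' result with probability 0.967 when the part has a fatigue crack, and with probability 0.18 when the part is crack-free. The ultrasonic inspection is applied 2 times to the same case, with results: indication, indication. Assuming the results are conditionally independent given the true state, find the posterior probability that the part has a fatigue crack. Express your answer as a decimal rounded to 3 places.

Posterior P(H) ≈ 0.848

Let H be the event that the part has a fatigue crack; start with P(H) = 0.162. P('indication'|H) = 0.967, P('indication'|¬H) = 0.18.
Update on result 1 ('indication'): P(H) ← 0.967·0.1620 / (0.967·0.1620 + 0.18·0.8380) = 0.15665/0.30749 = 0.5095.
Update on result 2 ('indication'): P(H) ← 0.967·0.5095 / (0.967·0.5095 + 0.18·0.4905) = 0.49264/0.58094 = 0.8480.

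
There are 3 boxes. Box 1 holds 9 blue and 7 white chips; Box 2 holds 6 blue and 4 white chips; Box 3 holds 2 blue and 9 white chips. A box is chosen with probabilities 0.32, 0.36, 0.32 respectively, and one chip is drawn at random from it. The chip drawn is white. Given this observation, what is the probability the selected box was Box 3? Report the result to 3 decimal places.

Posterior probability ≈ 0.480

Tabulate prior·likelihood by source: [1] prior 0.32, lik 0.4375, product 0.1400; [2] prior 0.36, lik 0.4, product 0.1440; [3] prior 0.32, lik 0.8182, product 0.2618.
Normalizing constant = 0.54582; the posterior for Box 3 is its product over the sum, 0.2618/0.54582 = 0.480.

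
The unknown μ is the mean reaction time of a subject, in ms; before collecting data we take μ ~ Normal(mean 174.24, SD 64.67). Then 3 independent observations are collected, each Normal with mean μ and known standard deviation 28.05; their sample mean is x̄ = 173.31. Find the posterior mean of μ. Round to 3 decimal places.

Posterior mean ≈ 173.365

With known σ, the Normal prior is conjugate. Weight on the data is w = (n/σ²)/(n/σ² + 1/τ₀²) = 0.00381290/(0.00381290+0.00023911) = 0.94099.
Posterior mean = w·x̄ + (1−w)·μ₀ = 0.94099·173.31 + 0.059010·174.24 = 173.365.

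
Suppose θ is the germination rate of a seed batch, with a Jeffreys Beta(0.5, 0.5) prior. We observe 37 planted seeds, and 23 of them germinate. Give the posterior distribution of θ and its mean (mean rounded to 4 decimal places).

Posterior: Beta(23.5, 14.5); mean ≈ 0.6184

Observing 23 successes and 14 failures updates Beta(0.5, 0.5) by adding the success and failure counts to the two shape parameters: α = 0.5+23 = 23.5, β = 0.5+14 = 14.5.
Posterior mean = α/(α+β) = 23.5/38 = 0.6184.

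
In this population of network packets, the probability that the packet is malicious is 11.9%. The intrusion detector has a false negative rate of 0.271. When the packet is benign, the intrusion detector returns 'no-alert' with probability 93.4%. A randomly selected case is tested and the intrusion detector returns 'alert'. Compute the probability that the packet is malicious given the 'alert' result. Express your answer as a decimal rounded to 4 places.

P(H | E) ≈ 0.5987

Write H for 'the packet is malicious'. Prior odds H:¬H = 0.119/0.881 = 0.13507. For the 'alert' outcome, the likelihood ratio is 0.729/0.066 = 11.045.
Posterior odds = 0.13507 × 11.045 = 1.4920, so P(H|E) = 1.4920/(1+1.4920) = 0.5987.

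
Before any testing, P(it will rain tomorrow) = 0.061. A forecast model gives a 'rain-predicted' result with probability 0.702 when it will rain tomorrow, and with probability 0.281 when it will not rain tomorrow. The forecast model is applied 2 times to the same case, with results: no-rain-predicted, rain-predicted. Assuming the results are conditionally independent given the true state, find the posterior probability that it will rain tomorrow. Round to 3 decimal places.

Posterior P(H) ≈ 0.063

Let H be the event that it will rain tomorrow; start with P(H) = 0.061. P('rain-predicted'|H) = 0.702, P('rain-predicted'|¬H) = 0.281.
Update on result 1 ('no-rain-predicted'): P(H) ← 0.298·0.0610 / (0.298·0.0610 + 0.719·0.9390) = 0.018178/0.69332 = 0.0262.
Update on result 2 ('rain-predicted'): P(H) ← 0.702·0.0262 / (0.702·0.0262 + 0.281·0.9738) = 0.018406/0.29204 = 0.0630.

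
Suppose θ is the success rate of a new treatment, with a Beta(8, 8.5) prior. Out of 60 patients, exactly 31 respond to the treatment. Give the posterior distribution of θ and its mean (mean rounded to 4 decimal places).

Posterior: Beta(39, 37.5); mean ≈ 0.5098

Observing 31 successes and 29 failures updates Beta(8, 8.5) by adding the success and failure counts to the two shape parameters: α = 8+31 = 39, β = 8.5+29 = 37.5.
Posterior mean = α/(α+β) = 39/76.5 = 0.5098.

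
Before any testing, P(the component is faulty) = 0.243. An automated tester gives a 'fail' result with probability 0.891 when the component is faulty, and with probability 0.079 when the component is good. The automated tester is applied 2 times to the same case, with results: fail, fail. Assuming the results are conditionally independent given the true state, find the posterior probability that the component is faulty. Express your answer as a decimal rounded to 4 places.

Posterior P(H) ≈ 0.9761

Let H be the event that the component is faulty; start with P(H) = 0.243. P('fail'|H) = 0.891, P('fail'|¬H) = 0.079.
Update on result 1 ('fail'): P(H) ← 0.891·0.2430 / (0.891·0.2430 + 0.079·0.7570) = 0.21651/0.27632 = 0.7836.
Update on result 2 ('fail'): P(H) ← 0.891·0.7836 / (0.891·0.7836 + 0.079·0.2164) = 0.69816/0.71526 = 0.9761.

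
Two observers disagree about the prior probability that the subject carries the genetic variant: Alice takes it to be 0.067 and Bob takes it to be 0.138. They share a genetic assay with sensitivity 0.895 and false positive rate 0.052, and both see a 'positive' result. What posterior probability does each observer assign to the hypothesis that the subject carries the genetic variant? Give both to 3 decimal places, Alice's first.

Alice: 0.553; Bob: 0.734

P('+'|H) = 0.895, P('+'|¬H) = 0.052.
Alice: numerator 0.895·0.067 = 0.059965; evidence = 0.059965+0.052·0.933 = 0.10848; posterior = 0.553.
Bob: numerator 0.895·0.138 = 0.12351; evidence = 0.12351+0.052·0.862 = 0.16833; posterior = 0.734.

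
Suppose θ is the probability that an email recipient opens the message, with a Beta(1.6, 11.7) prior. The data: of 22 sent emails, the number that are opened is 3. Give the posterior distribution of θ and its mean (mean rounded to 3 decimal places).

The binomial likelihood is conjugate to the Beta prior: with 3 successes and 19 failures, the posterior is Beta(1.6+3, 11.7+19) = Beta(4.6, 30.7).
E[θ | data] = 4.6/(4.6+30.7) = 0.130.

Posterior: Beta(4.6, 30.7); mean ≈ 0.130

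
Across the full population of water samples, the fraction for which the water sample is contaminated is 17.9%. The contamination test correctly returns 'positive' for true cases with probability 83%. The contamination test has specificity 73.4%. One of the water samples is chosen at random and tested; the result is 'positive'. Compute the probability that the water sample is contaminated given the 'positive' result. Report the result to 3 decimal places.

P(H | E) ≈ 0.405

Write H for 'the water sample is contaminated'. Prior odds H:¬H = 0.179/0.821 = 0.21803. For the 'positive' outcome, the likelihood ratio is 0.83/0.266 = 3.1203.
Posterior odds = 0.21803 × 3.1203 = 0.68031, so P(H|E) = 0.68031/(1+0.68031) = 0.405.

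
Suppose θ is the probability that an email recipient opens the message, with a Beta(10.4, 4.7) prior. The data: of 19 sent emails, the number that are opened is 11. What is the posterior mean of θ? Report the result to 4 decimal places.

Observing 11 successes and 8 failures updates Beta(10.4, 4.7) by adding the success and failure counts to the two shape parameters: α = 10.4+11 = 21.4, β = 4.7+8 = 12.7.
E[θ | data] = 21.4/(21.4+12.7) = 0.6276.

Posterior mean ≈ 0.6276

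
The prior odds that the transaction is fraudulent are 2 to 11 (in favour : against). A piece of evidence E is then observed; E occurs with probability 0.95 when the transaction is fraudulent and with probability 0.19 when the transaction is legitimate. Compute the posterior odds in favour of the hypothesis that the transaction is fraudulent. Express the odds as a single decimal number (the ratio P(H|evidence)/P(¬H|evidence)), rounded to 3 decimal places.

Prior odds = 2/11 = 0.18182. In log-odds, ln(0.18182) = -1.7047.
Add log likelihood ratio: ln(5.0000) = 1.6094.
Posterior log-odds = -0.095310, so posterior odds = exp(-0.095310) = 0.90909.

Posterior odds ≈ 0.909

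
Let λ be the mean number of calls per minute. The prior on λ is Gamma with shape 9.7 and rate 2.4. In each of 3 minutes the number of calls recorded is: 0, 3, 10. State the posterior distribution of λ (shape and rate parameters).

The Poisson likelihood adds the total count to the shape and the number of exposure periods to the rate. Here ∑xᵢ = 13 and n = 3, so shape 9.7→22.7 and rate 2.4→5.4.

Posterior: Gamma(shape=22.7, rate=5.4)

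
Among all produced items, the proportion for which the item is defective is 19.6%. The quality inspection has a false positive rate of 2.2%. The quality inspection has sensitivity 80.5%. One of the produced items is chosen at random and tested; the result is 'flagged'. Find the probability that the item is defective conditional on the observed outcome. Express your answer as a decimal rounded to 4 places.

Write H for 'the item is defective'. Prior odds H:¬H = 0.196/0.804 = 0.24378. For the 'flagged' outcome, the likelihood ratio is 0.805/0.022 = 36.591.
Posterior odds = 0.24378 × 36.591 = 8.9202, so P(H|E) = 8.9202/(1+8.9202) = 0.8992.

P(H | E) ≈ 0.8992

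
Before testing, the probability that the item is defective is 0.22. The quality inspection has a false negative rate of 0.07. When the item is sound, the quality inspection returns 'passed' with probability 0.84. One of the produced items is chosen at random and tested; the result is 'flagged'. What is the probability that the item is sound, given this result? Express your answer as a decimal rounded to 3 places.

P(¬H | E) ≈ 0.379

Let H be the event that the item is defective. P(H) = 0.22, so P(¬H) = 0.78. With E the 'flagged' result, P(E|H) = 0.93 and P(E|¬H) = 0.16.
P(E) = 0.93·0.22 + 0.16·0.78 = 0.20460 + 0.12480 = 0.32940.
By Bayes' theorem, P(H|E) = 0.20460 / 0.32940 = 0.621. Hence P(¬H|E) = 1 − 0.621 = 0.379.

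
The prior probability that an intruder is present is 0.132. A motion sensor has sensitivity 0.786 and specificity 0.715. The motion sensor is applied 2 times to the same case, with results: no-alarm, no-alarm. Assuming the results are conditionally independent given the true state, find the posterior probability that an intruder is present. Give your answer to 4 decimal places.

Posterior P(H) ≈ 0.0134

Let H be the event that an intruder is present; start with P(H) = 0.132. P('alarm'|H) = 0.786, P('alarm'|¬H) = 0.285.
Update on result 1 ('no-alarm'): P(H) ← 0.214·0.1320 / (0.214·0.1320 + 0.715·0.8680) = 0.028248/0.64887 = 0.0435.
Update on result 2 ('no-alarm'): P(H) ← 0.214·0.0435 / (0.214·0.0435 + 0.715·0.9565) = 0.0093163/0.69319 = 0.0134.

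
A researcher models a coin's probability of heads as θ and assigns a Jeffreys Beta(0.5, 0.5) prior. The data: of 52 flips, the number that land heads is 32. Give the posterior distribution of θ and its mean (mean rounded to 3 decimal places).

The binomial likelihood is conjugate to the Beta prior: with 32 successes and 20 failures, the posterior is Beta(0.5+32, 0.5+20) = Beta(32.5, 20.5).
E[θ | data] = 32.5/(32.5+20.5) = 0.613.

Posterior: Beta(32.5, 20.5); mean ≈ 0.613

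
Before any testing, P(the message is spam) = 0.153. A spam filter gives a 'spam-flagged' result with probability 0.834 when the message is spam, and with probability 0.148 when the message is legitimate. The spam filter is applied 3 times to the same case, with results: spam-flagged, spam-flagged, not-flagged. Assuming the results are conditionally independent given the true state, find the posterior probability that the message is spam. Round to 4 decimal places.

Posterior P(H) ≈ 0.5278

With H the event that the message is spam, the joint likelihood of the observed sequence is P(data|H) = 0.834·0.834·0.166 = 0.11546 and P(data|¬H) = 0.148·0.148·0.852 = 0.018662.
Bayes: P(H|data) = 0.153·0.11546 / (0.153·0.11546 + 0.847·0.018662) = 0.017666/0.033473 = 0.5278.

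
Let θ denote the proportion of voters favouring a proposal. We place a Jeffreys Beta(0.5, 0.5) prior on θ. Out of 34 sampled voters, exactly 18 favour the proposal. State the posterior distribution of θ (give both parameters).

Posterior: Beta(18.5, 16.5)

The binomial likelihood is conjugate to the Beta prior: with 18 successes and 16 failures, the posterior is Beta(0.5+18, 0.5+16) = Beta(18.5, 16.5).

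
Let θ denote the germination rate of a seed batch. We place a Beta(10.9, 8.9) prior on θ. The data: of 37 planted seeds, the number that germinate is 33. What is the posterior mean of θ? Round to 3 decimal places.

The binomial likelihood is conjugate to the Beta prior: with 33 successes and 4 failures, the posterior is Beta(10.9+33, 8.9+4) = Beta(43.9, 12.9).
E[θ | data] = 43.9/(43.9+12.9) = 0.773.

Posterior mean ≈ 0.773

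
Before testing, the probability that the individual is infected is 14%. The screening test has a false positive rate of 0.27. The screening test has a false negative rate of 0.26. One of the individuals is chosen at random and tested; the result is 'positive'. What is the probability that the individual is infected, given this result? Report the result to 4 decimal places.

Let H be the event that the individual is infected. P(H) = 0.14, so P(¬H) = 0.86. With E the 'positive' result, P(E|H) = 0.74 and P(E|¬H) = 0.27.
P(E) = 0.74·0.14 + 0.27·0.86 = 0.10360 + 0.23220 = 0.33580.
By Bayes' theorem, P(H|E) = 0.10360 / 0.33580 = 0.3085.

P(H | E) ≈ 0.3085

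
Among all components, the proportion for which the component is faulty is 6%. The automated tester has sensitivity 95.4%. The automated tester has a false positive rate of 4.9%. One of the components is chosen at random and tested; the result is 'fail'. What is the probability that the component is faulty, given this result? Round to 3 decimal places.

Let H be the event that the component is faulty. P(H) = 0.06, so P(¬H) = 0.94. With E the 'fail' result, P(E|H) = 0.954 and P(E|¬H) = 0.049.
P(E) = 0.954·0.06 + 0.049·0.94 = 0.057240 + 0.046060 = 0.10330.
By Bayes' theorem, P(H|E) = 0.057240 / 0.10330 = 0.554.

P(H | E) ≈ 0.554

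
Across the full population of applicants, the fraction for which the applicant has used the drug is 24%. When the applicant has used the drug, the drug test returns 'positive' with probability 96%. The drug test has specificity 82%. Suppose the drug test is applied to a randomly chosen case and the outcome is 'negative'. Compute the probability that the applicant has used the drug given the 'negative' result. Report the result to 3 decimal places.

P(H | E) ≈ 0.015

Write H for 'the applicant has used the drug'. Prior odds H:¬H = 0.24/0.76 = 0.31579. For the 'negative' outcome, the likelihood ratio is 0.04/0.82 = 0.048780.
Posterior odds = 0.31579 × 0.048780 = 0.015404, so P(H|E) = 0.015404/(1+0.015404) = 0.015.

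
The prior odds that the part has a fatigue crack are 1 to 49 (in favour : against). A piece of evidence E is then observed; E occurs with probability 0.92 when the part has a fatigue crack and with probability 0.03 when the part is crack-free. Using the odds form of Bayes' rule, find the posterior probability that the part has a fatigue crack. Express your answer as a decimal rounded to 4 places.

Posterior probability ≈ 0.3849

Prior odds = 1/49 = 0.020408. In log-odds, ln(0.020408) = -3.8918.
Add log likelihood ratio: ln(30.667) = 3.4232.
Posterior log-odds = -0.46864, so posterior odds = exp(-0.46864) = 0.62585. Converting, P(H|E) = 0.62585/1.6259 = 0.3849.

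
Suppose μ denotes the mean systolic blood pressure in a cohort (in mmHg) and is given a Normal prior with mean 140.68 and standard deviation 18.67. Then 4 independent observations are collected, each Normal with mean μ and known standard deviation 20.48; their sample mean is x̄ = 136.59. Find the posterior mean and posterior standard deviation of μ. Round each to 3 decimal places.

Posterior mean ≈ 137.536; posterior SD ≈ 8.978

Prior precision 1/τ₀² = 1/18.67² = 0.00286887; data precision n/σ² = 4/20.48² = 0.00953674.
Posterior precision = 0.00286887 + 0.00953674 = 0.0124056, giving posterior SD = 1/√0.0124056 = 8.978.
Posterior mean = (0.00286887·140.68 + 0.00953674·136.59) / 0.0124056 = 137.536.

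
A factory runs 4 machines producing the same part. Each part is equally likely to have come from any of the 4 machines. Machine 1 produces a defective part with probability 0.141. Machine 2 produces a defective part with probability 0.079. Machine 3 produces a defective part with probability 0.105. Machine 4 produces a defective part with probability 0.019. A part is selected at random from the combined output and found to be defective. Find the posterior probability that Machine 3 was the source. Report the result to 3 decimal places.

Posterior probability ≈ 0.305

Tabulate prior·likelihood by source: [1] prior 0.25, lik 0.141, product 0.03525; [2] prior 0.25, lik 0.079, product 0.01975; [3] prior 0.25, lik 0.105, product 0.02625; [4] prior 0.25, lik 0.019, product 0.004750.
Normalizing constant = 0.086000; the posterior for Machine 3 is its product over the sum, 0.02625/0.086000 = 0.305.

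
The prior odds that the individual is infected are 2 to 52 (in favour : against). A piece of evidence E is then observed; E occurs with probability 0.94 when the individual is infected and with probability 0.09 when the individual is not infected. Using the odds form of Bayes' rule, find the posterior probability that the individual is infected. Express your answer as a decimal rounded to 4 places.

Posterior probability ≈ 0.2866

Prior odds = 2/52 = 0.038462. In log-odds, ln(0.038462) = -3.2581.
Add log likelihood ratio: ln(10.444) = 2.3461.
Posterior log-odds = -0.91203, so posterior odds = exp(-0.91203) = 0.40171. Converting, P(H|E) = 0.40171/1.4017 = 0.2866.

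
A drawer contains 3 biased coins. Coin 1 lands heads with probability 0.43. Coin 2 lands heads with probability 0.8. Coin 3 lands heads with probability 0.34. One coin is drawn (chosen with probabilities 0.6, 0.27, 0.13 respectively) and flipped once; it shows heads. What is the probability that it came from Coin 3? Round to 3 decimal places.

P(heads|C1) = 0.43; P(heads|C2) = 0.8; P(heads|C3) = 0.34.
Prior × likelihood for each source: 0.6·0.43=0.2580, 0.27·0.8=0.2160, 0.13·0.34=0.04420. Summing gives P(heads) = 0.51820.
P(Coin 3 | heads) = 0.04420 / 0.51820 = 0.085.

Posterior probability ≈ 0.085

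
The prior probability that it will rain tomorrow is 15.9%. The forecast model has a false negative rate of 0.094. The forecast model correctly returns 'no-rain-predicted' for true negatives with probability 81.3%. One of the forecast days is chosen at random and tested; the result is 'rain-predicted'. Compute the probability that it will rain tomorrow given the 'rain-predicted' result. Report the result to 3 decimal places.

P(H | E) ≈ 0.478

Write H for 'it will rain tomorrow'. Prior odds H:¬H = 0.159/0.841 = 0.18906. For the 'rain-predicted' outcome, the likelihood ratio is 0.906/0.187 = 4.8449.
Posterior odds = 0.18906 × 4.8449 = 0.91598, so P(H|E) = 0.91598/(1+0.91598) = 0.478.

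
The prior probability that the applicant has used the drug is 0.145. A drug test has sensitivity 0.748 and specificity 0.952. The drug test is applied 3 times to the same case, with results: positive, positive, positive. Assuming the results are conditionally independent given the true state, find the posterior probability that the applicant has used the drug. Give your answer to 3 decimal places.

With H the event that the applicant has used the drug, the joint likelihood of the observed sequence is P(data|H) = 0.748·0.748·0.748 = 0.41851 and P(data|¬H) = 0.048·0.048·0.048 = 0.00011059.
Bayes: P(H|data) = 0.145·0.41851 / (0.145·0.41851 + 0.855·0.00011059) = 0.060684/0.060778 = 0.9984.

Posterior P(H) ≈ 0.998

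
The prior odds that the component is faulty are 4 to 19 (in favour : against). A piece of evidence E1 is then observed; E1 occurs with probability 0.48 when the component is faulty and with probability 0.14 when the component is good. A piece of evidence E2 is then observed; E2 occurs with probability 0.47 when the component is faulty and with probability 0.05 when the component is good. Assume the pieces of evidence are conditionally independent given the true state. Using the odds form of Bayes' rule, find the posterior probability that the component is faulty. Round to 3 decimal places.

Posterior probability ≈ 0.872

Prior odds = 4/19 = 0.21053. In log-odds, ln(0.21053) = -1.5581.
Add log likelihood ratios: ln(3.4286) + ln(9.4000) = 3.4729.
Posterior log-odds = 1.9147, so posterior odds = exp(1.9147) = 6.7850. Converting, P(H|E) = 6.7850/7.7850 = 0.872.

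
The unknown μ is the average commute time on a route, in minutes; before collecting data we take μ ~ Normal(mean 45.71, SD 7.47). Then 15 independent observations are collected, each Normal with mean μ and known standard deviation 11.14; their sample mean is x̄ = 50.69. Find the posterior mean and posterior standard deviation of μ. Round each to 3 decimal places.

Posterior mean ≈ 50.047; posterior SD ≈ 2.684

Prior precision 1/τ₀² = 1/7.47² = 0.0179209; data precision n/σ² = 15/11.14² = 0.120871.
Posterior precision = 0.0179209 + 0.120871 = 0.138792, giving posterior SD = 1/√0.138792 = 2.684.
Posterior mean = (0.0179209·45.71 + 0.120871·50.69) / 0.138792 = 50.047.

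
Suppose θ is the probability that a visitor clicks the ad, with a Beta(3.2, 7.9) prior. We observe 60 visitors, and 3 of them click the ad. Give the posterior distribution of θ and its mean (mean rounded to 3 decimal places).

Posterior: Beta(6.2, 64.9); mean ≈ 0.087

The binomial likelihood is conjugate to the Beta prior: with 3 successes and 57 failures, the posterior is Beta(3.2+3, 7.9+57) = Beta(6.2, 64.9).
Posterior mean = α/(α+β) = 6.2/71.1 = 0.087.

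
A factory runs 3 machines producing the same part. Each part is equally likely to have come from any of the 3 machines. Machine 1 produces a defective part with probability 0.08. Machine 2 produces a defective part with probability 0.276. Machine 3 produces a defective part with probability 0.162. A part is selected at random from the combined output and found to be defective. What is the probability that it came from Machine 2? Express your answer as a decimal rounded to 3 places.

Tabulate prior·likelihood by source: [1] prior 0.333333, lik 0.08, product 0.02667; [2] prior 0.333333, lik 0.276, product 0.09200; [3] prior 0.333333, lik 0.162, product 0.05400.
Normalizing constant = 0.17267; the posterior for Machine 2 is its product over the sum, 0.09200/0.17267 = 0.533.

Posterior probability ≈ 0.533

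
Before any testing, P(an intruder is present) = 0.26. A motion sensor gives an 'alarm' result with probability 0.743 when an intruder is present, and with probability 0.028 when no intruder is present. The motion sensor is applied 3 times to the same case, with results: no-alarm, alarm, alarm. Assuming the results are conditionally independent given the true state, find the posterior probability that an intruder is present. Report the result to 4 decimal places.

Posterior P(H) ≈ 0.9849

Let H be the event that an intruder is present; start with P(H) = 0.26. P('alarm'|H) = 0.743, P('alarm'|¬H) = 0.028.
Update on result 1 ('no-alarm'): P(H) ← 0.257·0.2600 / (0.257·0.2600 + 0.972·0.7400) = 0.066820/0.78610 = 0.0850.
Update on result 2 ('alarm'): P(H) ← 0.743·0.0850 / (0.743·0.0850 + 0.028·0.9150) = 0.063156/0.088776 = 0.7114.
Update on result 3 ('alarm'): P(H) ← 0.743·0.7114 / (0.743·0.7114 + 0.028·0.2886) = 0.52858/0.53666 = 0.9849.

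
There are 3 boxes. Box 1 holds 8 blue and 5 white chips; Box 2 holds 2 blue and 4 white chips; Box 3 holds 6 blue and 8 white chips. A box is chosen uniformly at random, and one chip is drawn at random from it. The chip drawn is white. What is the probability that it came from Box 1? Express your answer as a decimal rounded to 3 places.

Posterior probability ≈ 0.237

Tabulate prior·likelihood by source: [1] prior 0.333333, lik 0.3846, product 0.1282; [2] prior 0.333333, lik 0.6667, product 0.2222; [3] prior 0.333333, lik 0.5714, product 0.1905.
Normalizing constant = 0.54090; the posterior for Box 1 is its product over the sum, 0.1282/0.54090 = 0.237.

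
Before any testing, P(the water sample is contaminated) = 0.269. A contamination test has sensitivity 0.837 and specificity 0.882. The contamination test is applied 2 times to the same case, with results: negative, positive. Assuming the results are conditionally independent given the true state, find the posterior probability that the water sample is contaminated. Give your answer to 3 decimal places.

Let H be the event that the water sample is contaminated; start with P(H) = 0.269. P('positive'|H) = 0.837, P('positive'|¬H) = 0.118.
Update on result 1 ('negative'): P(H) ← 0.163·0.2690 / (0.163·0.2690 + 0.882·0.7310) = 0.043847/0.68859 = 0.0637.
Update on result 2 ('positive'): P(H) ← 0.837·0.0637 / (0.837·0.0637 + 0.118·0.9363) = 0.053297/0.16378 = 0.3254.

Posterior P(H) ≈ 0.325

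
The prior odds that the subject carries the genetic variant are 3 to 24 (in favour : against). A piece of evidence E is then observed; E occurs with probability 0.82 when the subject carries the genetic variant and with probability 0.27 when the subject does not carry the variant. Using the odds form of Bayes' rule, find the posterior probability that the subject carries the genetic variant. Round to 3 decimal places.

Posterior probability ≈ 0.275

Prior odds = 3/24 = 0.12500.
Likelihood ratio for E = 0.82/0.27 = 3.0370.
Posterior odds = prior odds × LR = 0.37963.
Posterior probability = odds/(1+odds) = 0.37963/1.3796 = 0.275.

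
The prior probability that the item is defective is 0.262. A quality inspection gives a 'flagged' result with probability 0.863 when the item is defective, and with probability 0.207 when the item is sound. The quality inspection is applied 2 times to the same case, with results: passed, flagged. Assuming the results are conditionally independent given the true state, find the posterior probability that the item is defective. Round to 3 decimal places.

With H the event that the item is defective, the joint likelihood of the observed sequence is P(data|H) = 0.137·0.863 = 0.11823 and P(data|¬H) = 0.793·0.207 = 0.16415.
Bayes: P(H|data) = 0.262·0.11823 / (0.262·0.11823 + 0.738·0.16415) = 0.030977/0.15212 = 0.2036.

Posterior P(H) ≈ 0.204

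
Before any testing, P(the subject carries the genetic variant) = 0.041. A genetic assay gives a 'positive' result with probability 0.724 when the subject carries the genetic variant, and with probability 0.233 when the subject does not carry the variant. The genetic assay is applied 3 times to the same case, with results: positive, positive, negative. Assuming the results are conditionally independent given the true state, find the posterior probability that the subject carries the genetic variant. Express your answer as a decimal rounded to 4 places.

With H the event that the subject carries the genetic variant, the joint likelihood of the observed sequence is P(data|H) = 0.724·0.724·0.276 = 0.14467 and P(data|¬H) = 0.233·0.233·0.767 = 0.041640.
Bayes: P(H|data) = 0.041·0.14467 / (0.041·0.14467 + 0.959·0.041640) = 0.0059316/0.045864 = 0.1293.

Posterior P(H) ≈ 0.1293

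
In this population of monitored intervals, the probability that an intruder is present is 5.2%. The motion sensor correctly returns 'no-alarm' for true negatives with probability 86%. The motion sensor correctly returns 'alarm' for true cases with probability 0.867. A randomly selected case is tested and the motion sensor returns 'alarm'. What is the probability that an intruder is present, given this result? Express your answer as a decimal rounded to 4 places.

Let H be the event that an intruder is present. P(H) = 0.052, so P(¬H) = 0.948. With E the 'alarm' result, P(E|H) = 0.867 and P(E|¬H) = 0.14.
P(E) = 0.867·0.052 + 0.14·0.948 = 0.045084 + 0.13272 = 0.17780.
By Bayes' theorem, P(H|E) = 0.045084 / 0.17780 = 0.2536.

P(H | E) ≈ 0.2536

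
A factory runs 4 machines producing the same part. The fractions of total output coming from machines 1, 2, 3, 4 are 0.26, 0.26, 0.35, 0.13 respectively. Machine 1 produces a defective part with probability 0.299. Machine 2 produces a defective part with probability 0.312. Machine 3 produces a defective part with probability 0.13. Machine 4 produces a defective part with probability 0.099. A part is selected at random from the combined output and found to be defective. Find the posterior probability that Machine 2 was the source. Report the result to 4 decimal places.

Tabulate prior·likelihood by source: [1] prior 0.26, lik 0.299, product 0.07774; [2] prior 0.26, lik 0.312, product 0.08112; [3] prior 0.35, lik 0.13, product 0.04550; [4] prior 0.13, lik 0.099, product 0.01287.
Normalizing constant = 0.21723; the posterior for Machine 2 is its product over the sum, 0.08112/0.21723 = 0.3734.

Posterior probability ≈ 0.3734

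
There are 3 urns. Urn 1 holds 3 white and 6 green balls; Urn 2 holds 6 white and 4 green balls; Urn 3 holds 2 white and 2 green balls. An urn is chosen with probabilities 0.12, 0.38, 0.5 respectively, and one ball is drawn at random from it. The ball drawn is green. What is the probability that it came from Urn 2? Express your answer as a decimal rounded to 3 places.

P(green|Urn 1) = 0.6667; P(green|Urn 2) = 0.4; P(green|Urn 3) = 0.5.
Prior × likelihood for each source: 0.12·0.6667=0.08000, 0.38·0.4=0.1520, 0.5·0.5=0.2500. Summing gives P(green) = 0.48200.
P(Urn 2 | green) = 0.1520 / 0.48200 = 0.315.

Posterior probability ≈ 0.315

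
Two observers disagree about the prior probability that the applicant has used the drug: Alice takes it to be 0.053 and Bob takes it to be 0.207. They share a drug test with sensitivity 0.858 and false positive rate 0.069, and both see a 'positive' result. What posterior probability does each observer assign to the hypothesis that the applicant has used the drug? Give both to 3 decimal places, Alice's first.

The likelihood ratio for a 'positive' result is 0.858/0.069 = 12.435.
Alice: prior odds 0.053/0.947 = 0.055966; posterior odds 0.69593; posterior probability 0.410.
Bob: prior odds 0.207/0.793 = 0.26103; posterior odds 3.2459; posterior probability 0.764.

Alice: 0.410; Bob: 0.764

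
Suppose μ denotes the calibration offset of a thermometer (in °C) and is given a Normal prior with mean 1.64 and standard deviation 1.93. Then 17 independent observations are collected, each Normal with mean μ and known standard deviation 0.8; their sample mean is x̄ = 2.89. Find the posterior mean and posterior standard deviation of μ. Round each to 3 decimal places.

Prior precision 1/τ₀² = 1/1.93² = 0.268464; data precision n/σ² = 17/0.8² = 26.5625.
Posterior precision = 0.268464 + 26.5625 = 26.8310, giving posterior SD = 1/√26.8310 = 0.193.
Posterior mean = (0.268464·1.64 + 26.5625·2.89) / 26.8310 = 2.877.

Posterior mean ≈ 2.877; posterior SD ≈ 0.193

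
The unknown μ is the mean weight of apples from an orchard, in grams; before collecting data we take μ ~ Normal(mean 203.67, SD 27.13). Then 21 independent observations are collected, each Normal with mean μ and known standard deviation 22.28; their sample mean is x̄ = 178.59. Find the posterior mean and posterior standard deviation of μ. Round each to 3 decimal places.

With known σ, the Normal prior is conjugate. Weight on the data is w = (n/σ²)/(n/σ² + 1/τ₀²) = 0.0423047/(0.0423047+0.00135863) = 0.96888.
Posterior mean = w·x̄ + (1−w)·μ₀ = 0.96888·178.59 + 0.031116·203.67 = 179.370. Posterior variance = 1/(0.0423047+0.00135863) = 22.9025, so SD = 4.786.

Posterior mean ≈ 179.370; posterior SD ≈ 4.786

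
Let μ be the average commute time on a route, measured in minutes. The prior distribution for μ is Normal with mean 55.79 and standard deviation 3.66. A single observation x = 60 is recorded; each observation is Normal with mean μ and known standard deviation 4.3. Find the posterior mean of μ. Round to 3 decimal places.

Posterior mean ≈ 57.559

With known σ, the Normal prior is conjugate. Weight on the data is w = (n/σ²)/(n/σ² + 1/τ₀²) = 0.0540833/(0.0540833+0.0746514) = 0.42011.
Posterior mean = w·x̄ + (1−w)·μ₀ = 0.42011·60 + 0.57989·55.79 = 57.559.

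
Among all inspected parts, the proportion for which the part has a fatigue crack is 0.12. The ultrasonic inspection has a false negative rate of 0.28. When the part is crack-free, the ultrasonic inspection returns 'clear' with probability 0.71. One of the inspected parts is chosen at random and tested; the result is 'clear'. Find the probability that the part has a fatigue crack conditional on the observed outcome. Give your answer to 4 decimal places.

P(H | E) ≈ 0.0510

Write H for 'the part has a fatigue crack'. Prior odds H:¬H = 0.12/0.88 = 0.13636. For the 'clear' outcome, the likelihood ratio is 0.28/0.71 = 0.39437.
Posterior odds = 0.13636 × 0.39437 = 0.053777, so P(H|E) = 0.053777/(1+0.053777) = 0.0510.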